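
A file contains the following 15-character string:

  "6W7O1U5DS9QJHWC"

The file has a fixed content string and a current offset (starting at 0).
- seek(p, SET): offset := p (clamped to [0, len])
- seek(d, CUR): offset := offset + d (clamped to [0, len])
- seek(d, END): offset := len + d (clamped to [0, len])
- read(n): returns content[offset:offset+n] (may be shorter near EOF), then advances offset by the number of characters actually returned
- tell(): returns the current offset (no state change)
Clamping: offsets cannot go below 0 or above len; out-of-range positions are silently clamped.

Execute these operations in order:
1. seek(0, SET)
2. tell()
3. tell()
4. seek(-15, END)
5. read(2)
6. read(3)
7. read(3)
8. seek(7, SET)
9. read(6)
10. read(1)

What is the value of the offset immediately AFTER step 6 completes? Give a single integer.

Answer: 5

Derivation:
After 1 (seek(0, SET)): offset=0
After 2 (tell()): offset=0
After 3 (tell()): offset=0
After 4 (seek(-15, END)): offset=0
After 5 (read(2)): returned '6W', offset=2
After 6 (read(3)): returned '7O1', offset=5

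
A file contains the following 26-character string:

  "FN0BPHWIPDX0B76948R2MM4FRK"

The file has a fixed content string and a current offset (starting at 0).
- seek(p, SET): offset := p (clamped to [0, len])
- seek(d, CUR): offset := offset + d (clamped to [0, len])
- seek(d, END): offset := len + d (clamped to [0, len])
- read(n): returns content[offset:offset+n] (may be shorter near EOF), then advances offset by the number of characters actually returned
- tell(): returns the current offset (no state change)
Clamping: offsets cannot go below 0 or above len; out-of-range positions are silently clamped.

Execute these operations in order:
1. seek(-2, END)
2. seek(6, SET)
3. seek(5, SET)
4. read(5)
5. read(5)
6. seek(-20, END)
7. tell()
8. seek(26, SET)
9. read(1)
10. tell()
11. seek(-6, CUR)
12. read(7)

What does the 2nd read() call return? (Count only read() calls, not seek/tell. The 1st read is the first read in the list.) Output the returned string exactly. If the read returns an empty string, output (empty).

After 1 (seek(-2, END)): offset=24
After 2 (seek(6, SET)): offset=6
After 3 (seek(5, SET)): offset=5
After 4 (read(5)): returned 'HWIPD', offset=10
After 5 (read(5)): returned 'X0B76', offset=15
After 6 (seek(-20, END)): offset=6
After 7 (tell()): offset=6
After 8 (seek(26, SET)): offset=26
After 9 (read(1)): returned '', offset=26
After 10 (tell()): offset=26
After 11 (seek(-6, CUR)): offset=20
After 12 (read(7)): returned 'MM4FRK', offset=26

Answer: X0B76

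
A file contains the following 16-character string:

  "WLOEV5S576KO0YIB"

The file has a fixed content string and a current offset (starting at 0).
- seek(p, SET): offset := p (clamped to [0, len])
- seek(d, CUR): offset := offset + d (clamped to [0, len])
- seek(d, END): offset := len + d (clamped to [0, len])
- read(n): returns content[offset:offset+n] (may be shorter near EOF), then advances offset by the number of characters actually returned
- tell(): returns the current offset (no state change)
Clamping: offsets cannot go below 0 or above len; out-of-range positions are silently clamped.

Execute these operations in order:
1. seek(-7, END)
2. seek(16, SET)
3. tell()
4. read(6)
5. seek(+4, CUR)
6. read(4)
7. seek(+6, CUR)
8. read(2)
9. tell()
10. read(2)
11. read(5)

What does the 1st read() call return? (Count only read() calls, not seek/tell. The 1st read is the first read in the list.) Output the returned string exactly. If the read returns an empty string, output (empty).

Answer: (empty)

Derivation:
After 1 (seek(-7, END)): offset=9
After 2 (seek(16, SET)): offset=16
After 3 (tell()): offset=16
After 4 (read(6)): returned '', offset=16
After 5 (seek(+4, CUR)): offset=16
After 6 (read(4)): returned '', offset=16
After 7 (seek(+6, CUR)): offset=16
After 8 (read(2)): returned '', offset=16
After 9 (tell()): offset=16
After 10 (read(2)): returned '', offset=16
After 11 (read(5)): returned '', offset=16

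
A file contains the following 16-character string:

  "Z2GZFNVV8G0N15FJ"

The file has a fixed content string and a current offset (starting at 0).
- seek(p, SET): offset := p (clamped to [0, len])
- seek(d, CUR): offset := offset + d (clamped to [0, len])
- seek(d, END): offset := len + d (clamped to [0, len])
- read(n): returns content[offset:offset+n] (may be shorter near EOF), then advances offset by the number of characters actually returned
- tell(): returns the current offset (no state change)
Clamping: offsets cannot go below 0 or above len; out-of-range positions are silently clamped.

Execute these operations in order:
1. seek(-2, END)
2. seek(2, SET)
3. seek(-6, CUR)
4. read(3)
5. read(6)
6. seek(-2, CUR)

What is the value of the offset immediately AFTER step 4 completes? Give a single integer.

Answer: 3

Derivation:
After 1 (seek(-2, END)): offset=14
After 2 (seek(2, SET)): offset=2
After 3 (seek(-6, CUR)): offset=0
After 4 (read(3)): returned 'Z2G', offset=3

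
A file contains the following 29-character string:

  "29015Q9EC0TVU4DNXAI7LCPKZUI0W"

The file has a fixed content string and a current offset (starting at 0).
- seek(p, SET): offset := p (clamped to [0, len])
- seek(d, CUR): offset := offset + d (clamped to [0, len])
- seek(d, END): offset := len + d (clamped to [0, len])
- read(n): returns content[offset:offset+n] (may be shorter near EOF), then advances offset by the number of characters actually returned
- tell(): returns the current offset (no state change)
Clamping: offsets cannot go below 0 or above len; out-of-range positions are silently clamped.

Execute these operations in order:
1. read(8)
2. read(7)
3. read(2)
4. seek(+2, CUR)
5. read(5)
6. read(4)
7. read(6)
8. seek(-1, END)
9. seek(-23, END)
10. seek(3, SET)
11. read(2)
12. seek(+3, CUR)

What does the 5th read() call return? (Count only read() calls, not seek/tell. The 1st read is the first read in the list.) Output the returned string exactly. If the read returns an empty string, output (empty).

After 1 (read(8)): returned '29015Q9E', offset=8
After 2 (read(7)): returned 'C0TVU4D', offset=15
After 3 (read(2)): returned 'NX', offset=17
After 4 (seek(+2, CUR)): offset=19
After 5 (read(5)): returned '7LCPK', offset=24
After 6 (read(4)): returned 'ZUI0', offset=28
After 7 (read(6)): returned 'W', offset=29
After 8 (seek(-1, END)): offset=28
After 9 (seek(-23, END)): offset=6
After 10 (seek(3, SET)): offset=3
After 11 (read(2)): returned '15', offset=5
After 12 (seek(+3, CUR)): offset=8

Answer: ZUI0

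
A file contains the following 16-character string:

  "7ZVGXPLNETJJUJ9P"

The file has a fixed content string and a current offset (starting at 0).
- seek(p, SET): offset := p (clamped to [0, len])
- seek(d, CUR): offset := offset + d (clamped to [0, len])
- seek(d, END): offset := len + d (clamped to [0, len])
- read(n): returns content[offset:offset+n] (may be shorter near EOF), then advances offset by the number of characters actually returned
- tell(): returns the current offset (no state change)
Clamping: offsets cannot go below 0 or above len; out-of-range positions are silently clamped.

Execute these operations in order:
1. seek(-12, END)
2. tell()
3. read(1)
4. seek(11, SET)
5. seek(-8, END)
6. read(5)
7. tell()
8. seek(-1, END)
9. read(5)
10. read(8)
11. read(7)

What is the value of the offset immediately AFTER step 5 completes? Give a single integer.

After 1 (seek(-12, END)): offset=4
After 2 (tell()): offset=4
After 3 (read(1)): returned 'X', offset=5
After 4 (seek(11, SET)): offset=11
After 5 (seek(-8, END)): offset=8

Answer: 8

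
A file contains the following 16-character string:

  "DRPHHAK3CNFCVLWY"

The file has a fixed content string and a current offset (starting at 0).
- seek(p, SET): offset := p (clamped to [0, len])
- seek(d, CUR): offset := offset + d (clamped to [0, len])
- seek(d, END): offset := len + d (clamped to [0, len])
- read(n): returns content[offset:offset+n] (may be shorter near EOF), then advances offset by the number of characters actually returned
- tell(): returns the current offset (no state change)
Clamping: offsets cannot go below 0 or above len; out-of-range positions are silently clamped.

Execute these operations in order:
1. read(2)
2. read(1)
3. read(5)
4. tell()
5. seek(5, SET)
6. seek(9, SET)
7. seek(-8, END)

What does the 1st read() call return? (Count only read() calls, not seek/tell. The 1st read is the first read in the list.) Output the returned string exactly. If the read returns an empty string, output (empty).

Answer: DR

Derivation:
After 1 (read(2)): returned 'DR', offset=2
After 2 (read(1)): returned 'P', offset=3
After 3 (read(5)): returned 'HHAK3', offset=8
After 4 (tell()): offset=8
After 5 (seek(5, SET)): offset=5
After 6 (seek(9, SET)): offset=9
After 7 (seek(-8, END)): offset=8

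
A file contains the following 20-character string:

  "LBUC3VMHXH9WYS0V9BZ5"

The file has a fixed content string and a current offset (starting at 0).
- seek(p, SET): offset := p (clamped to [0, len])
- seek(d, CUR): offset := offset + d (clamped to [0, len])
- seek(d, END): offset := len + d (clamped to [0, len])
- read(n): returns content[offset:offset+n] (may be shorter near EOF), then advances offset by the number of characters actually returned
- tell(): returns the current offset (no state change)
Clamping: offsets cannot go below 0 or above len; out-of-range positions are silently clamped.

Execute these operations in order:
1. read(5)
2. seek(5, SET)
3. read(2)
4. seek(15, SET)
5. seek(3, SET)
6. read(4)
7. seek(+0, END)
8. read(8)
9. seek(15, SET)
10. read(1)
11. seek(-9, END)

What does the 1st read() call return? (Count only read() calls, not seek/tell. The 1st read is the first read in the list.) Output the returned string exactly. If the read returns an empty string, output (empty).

Answer: LBUC3

Derivation:
After 1 (read(5)): returned 'LBUC3', offset=5
After 2 (seek(5, SET)): offset=5
After 3 (read(2)): returned 'VM', offset=7
After 4 (seek(15, SET)): offset=15
After 5 (seek(3, SET)): offset=3
After 6 (read(4)): returned 'C3VM', offset=7
After 7 (seek(+0, END)): offset=20
After 8 (read(8)): returned '', offset=20
After 9 (seek(15, SET)): offset=15
After 10 (read(1)): returned 'V', offset=16
After 11 (seek(-9, END)): offset=11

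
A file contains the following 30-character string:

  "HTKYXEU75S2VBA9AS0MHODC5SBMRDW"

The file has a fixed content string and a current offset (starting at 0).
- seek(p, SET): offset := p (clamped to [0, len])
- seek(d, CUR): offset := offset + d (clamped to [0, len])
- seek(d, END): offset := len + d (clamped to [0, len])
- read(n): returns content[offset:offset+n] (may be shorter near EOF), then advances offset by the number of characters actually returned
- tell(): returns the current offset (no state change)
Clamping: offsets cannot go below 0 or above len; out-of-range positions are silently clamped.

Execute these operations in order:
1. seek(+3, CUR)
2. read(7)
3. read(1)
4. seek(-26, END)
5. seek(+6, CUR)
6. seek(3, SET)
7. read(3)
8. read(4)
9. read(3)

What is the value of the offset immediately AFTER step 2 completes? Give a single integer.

Answer: 10

Derivation:
After 1 (seek(+3, CUR)): offset=3
After 2 (read(7)): returned 'YXEU75S', offset=10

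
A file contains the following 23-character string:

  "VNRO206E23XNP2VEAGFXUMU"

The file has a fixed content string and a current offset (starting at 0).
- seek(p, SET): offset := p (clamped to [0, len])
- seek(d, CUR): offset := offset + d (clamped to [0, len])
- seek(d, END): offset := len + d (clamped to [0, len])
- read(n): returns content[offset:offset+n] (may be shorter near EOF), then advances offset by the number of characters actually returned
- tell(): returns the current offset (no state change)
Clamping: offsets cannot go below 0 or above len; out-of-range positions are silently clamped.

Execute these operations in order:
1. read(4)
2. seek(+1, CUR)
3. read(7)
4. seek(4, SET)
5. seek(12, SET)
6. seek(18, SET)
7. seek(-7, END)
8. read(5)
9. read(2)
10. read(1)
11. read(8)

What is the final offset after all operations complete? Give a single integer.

Answer: 23

Derivation:
After 1 (read(4)): returned 'VNRO', offset=4
After 2 (seek(+1, CUR)): offset=5
After 3 (read(7)): returned '06E23XN', offset=12
After 4 (seek(4, SET)): offset=4
After 5 (seek(12, SET)): offset=12
After 6 (seek(18, SET)): offset=18
After 7 (seek(-7, END)): offset=16
After 8 (read(5)): returned 'AGFXU', offset=21
After 9 (read(2)): returned 'MU', offset=23
After 10 (read(1)): returned '', offset=23
After 11 (read(8)): returned '', offset=23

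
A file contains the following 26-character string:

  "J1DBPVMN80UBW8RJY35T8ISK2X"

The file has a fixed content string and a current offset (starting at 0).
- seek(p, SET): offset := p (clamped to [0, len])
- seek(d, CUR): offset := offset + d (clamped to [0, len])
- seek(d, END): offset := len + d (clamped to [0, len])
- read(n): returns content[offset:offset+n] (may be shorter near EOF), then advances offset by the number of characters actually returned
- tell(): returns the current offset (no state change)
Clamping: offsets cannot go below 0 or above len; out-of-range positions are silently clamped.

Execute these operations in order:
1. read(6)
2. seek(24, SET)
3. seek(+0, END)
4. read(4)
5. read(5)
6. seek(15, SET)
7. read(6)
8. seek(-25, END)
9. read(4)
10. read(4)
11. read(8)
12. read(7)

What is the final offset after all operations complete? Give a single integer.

After 1 (read(6)): returned 'J1DBPV', offset=6
After 2 (seek(24, SET)): offset=24
After 3 (seek(+0, END)): offset=26
After 4 (read(4)): returned '', offset=26
After 5 (read(5)): returned '', offset=26
After 6 (seek(15, SET)): offset=15
After 7 (read(6)): returned 'JY35T8', offset=21
After 8 (seek(-25, END)): offset=1
After 9 (read(4)): returned '1DBP', offset=5
After 10 (read(4)): returned 'VMN8', offset=9
After 11 (read(8)): returned '0UBW8RJY', offset=17
After 12 (read(7)): returned '35T8ISK', offset=24

Answer: 24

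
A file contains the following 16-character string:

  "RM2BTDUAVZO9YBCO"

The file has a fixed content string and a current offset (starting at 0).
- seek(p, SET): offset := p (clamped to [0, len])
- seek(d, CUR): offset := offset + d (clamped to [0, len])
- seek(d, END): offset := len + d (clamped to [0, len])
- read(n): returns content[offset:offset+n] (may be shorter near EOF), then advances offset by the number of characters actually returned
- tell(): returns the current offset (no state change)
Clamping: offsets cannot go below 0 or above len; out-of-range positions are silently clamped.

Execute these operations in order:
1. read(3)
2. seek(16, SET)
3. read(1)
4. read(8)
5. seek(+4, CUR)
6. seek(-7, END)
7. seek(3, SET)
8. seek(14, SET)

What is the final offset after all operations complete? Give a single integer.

After 1 (read(3)): returned 'RM2', offset=3
After 2 (seek(16, SET)): offset=16
After 3 (read(1)): returned '', offset=16
After 4 (read(8)): returned '', offset=16
After 5 (seek(+4, CUR)): offset=16
After 6 (seek(-7, END)): offset=9
After 7 (seek(3, SET)): offset=3
After 8 (seek(14, SET)): offset=14

Answer: 14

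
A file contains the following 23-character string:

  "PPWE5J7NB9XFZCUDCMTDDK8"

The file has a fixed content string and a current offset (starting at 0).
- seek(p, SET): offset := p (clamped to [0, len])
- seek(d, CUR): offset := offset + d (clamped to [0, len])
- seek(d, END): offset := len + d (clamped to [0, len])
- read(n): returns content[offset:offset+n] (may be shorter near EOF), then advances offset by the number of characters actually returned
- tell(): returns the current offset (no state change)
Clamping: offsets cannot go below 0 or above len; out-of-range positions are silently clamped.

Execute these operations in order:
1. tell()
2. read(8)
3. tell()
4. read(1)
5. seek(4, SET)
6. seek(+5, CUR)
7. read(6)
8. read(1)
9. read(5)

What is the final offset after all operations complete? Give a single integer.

After 1 (tell()): offset=0
After 2 (read(8)): returned 'PPWE5J7N', offset=8
After 3 (tell()): offset=8
After 4 (read(1)): returned 'B', offset=9
After 5 (seek(4, SET)): offset=4
After 6 (seek(+5, CUR)): offset=9
After 7 (read(6)): returned '9XFZCU', offset=15
After 8 (read(1)): returned 'D', offset=16
After 9 (read(5)): returned 'CMTDD', offset=21

Answer: 21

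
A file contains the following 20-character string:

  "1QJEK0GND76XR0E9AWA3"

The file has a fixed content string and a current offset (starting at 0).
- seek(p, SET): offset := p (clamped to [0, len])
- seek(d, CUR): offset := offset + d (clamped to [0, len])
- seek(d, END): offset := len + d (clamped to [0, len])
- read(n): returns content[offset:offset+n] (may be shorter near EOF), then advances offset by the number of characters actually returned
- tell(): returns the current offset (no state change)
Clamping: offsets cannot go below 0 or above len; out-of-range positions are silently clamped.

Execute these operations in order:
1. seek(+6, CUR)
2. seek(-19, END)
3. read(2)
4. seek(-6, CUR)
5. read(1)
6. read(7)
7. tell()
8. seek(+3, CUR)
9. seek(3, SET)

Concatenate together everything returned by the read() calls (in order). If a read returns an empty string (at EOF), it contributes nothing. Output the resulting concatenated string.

Answer: QJ1QJEK0GN

Derivation:
After 1 (seek(+6, CUR)): offset=6
After 2 (seek(-19, END)): offset=1
After 3 (read(2)): returned 'QJ', offset=3
After 4 (seek(-6, CUR)): offset=0
After 5 (read(1)): returned '1', offset=1
After 6 (read(7)): returned 'QJEK0GN', offset=8
After 7 (tell()): offset=8
After 8 (seek(+3, CUR)): offset=11
After 9 (seek(3, SET)): offset=3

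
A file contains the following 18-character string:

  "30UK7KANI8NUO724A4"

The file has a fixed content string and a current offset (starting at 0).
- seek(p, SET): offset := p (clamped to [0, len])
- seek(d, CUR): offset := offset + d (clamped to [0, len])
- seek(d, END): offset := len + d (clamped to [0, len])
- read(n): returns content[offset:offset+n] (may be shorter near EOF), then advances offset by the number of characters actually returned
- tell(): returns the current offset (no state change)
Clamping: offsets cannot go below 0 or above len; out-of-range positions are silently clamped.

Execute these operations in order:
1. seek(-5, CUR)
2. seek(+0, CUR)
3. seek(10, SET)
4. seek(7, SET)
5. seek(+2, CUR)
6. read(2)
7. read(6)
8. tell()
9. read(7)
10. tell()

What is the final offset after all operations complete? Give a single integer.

Answer: 18

Derivation:
After 1 (seek(-5, CUR)): offset=0
After 2 (seek(+0, CUR)): offset=0
After 3 (seek(10, SET)): offset=10
After 4 (seek(7, SET)): offset=7
After 5 (seek(+2, CUR)): offset=9
After 6 (read(2)): returned '8N', offset=11
After 7 (read(6)): returned 'UO724A', offset=17
After 8 (tell()): offset=17
After 9 (read(7)): returned '4', offset=18
After 10 (tell()): offset=18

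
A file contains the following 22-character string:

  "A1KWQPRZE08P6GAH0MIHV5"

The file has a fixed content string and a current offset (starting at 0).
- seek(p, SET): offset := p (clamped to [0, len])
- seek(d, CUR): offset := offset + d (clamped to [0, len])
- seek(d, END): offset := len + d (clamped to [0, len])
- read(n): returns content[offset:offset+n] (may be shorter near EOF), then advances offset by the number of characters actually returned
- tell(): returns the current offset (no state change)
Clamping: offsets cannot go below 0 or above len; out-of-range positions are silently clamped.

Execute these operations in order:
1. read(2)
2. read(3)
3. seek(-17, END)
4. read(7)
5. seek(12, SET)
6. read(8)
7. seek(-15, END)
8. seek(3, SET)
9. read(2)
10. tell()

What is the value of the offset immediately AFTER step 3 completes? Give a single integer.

Answer: 5

Derivation:
After 1 (read(2)): returned 'A1', offset=2
After 2 (read(3)): returned 'KWQ', offset=5
After 3 (seek(-17, END)): offset=5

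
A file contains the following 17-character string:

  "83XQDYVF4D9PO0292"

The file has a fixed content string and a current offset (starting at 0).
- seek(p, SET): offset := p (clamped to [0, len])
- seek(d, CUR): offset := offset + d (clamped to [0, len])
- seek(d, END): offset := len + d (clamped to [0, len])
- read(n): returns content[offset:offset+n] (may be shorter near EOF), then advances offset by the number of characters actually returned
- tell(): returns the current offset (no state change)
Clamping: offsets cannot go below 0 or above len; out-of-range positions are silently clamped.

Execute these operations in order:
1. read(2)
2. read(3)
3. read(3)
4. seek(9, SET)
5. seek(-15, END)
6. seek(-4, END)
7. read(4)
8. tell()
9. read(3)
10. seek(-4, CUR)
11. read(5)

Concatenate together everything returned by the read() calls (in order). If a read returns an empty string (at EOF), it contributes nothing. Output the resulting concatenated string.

After 1 (read(2)): returned '83', offset=2
After 2 (read(3)): returned 'XQD', offset=5
After 3 (read(3)): returned 'YVF', offset=8
After 4 (seek(9, SET)): offset=9
After 5 (seek(-15, END)): offset=2
After 6 (seek(-4, END)): offset=13
After 7 (read(4)): returned '0292', offset=17
After 8 (tell()): offset=17
After 9 (read(3)): returned '', offset=17
After 10 (seek(-4, CUR)): offset=13
After 11 (read(5)): returned '0292', offset=17

Answer: 83XQDYVF02920292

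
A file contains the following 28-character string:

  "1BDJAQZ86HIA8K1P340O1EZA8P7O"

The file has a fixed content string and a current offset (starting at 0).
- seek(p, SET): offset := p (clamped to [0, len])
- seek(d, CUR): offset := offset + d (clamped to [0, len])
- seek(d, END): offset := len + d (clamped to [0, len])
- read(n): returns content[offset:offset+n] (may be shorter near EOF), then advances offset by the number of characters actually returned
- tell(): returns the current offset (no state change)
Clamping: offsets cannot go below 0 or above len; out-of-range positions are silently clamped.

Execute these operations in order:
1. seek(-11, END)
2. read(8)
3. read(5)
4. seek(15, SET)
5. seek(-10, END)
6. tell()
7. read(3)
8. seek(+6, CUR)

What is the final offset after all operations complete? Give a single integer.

After 1 (seek(-11, END)): offset=17
After 2 (read(8)): returned '40O1EZA8', offset=25
After 3 (read(5)): returned 'P7O', offset=28
After 4 (seek(15, SET)): offset=15
After 5 (seek(-10, END)): offset=18
After 6 (tell()): offset=18
After 7 (read(3)): returned '0O1', offset=21
After 8 (seek(+6, CUR)): offset=27

Answer: 27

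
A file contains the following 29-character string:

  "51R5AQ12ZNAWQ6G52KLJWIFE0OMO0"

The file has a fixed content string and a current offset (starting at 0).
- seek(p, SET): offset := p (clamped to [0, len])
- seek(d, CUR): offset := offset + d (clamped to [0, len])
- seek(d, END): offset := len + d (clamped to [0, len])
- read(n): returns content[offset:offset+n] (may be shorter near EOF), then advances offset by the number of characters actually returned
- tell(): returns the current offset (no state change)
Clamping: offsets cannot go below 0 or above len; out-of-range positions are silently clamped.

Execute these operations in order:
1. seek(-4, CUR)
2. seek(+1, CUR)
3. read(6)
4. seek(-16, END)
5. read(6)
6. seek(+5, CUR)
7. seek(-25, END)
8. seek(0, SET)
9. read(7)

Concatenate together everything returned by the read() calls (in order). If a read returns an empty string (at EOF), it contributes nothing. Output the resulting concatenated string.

Answer: 1R5AQ16G52KL51R5AQ1

Derivation:
After 1 (seek(-4, CUR)): offset=0
After 2 (seek(+1, CUR)): offset=1
After 3 (read(6)): returned '1R5AQ1', offset=7
After 4 (seek(-16, END)): offset=13
After 5 (read(6)): returned '6G52KL', offset=19
After 6 (seek(+5, CUR)): offset=24
After 7 (seek(-25, END)): offset=4
After 8 (seek(0, SET)): offset=0
After 9 (read(7)): returned '51R5AQ1', offset=7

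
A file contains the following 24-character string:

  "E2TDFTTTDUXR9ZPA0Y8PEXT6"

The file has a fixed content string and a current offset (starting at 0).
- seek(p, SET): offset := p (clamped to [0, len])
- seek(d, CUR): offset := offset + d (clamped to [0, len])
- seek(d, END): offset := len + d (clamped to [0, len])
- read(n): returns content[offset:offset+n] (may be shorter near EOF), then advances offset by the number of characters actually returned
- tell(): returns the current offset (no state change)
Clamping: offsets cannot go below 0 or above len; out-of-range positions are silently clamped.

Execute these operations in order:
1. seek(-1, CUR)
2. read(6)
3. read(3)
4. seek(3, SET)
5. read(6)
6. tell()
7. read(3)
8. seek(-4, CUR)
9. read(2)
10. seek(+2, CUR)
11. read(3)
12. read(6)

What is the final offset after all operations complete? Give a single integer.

After 1 (seek(-1, CUR)): offset=0
After 2 (read(6)): returned 'E2TDFT', offset=6
After 3 (read(3)): returned 'TTD', offset=9
After 4 (seek(3, SET)): offset=3
After 5 (read(6)): returned 'DFTTTD', offset=9
After 6 (tell()): offset=9
After 7 (read(3)): returned 'UXR', offset=12
After 8 (seek(-4, CUR)): offset=8
After 9 (read(2)): returned 'DU', offset=10
After 10 (seek(+2, CUR)): offset=12
After 11 (read(3)): returned '9ZP', offset=15
After 12 (read(6)): returned 'A0Y8PE', offset=21

Answer: 21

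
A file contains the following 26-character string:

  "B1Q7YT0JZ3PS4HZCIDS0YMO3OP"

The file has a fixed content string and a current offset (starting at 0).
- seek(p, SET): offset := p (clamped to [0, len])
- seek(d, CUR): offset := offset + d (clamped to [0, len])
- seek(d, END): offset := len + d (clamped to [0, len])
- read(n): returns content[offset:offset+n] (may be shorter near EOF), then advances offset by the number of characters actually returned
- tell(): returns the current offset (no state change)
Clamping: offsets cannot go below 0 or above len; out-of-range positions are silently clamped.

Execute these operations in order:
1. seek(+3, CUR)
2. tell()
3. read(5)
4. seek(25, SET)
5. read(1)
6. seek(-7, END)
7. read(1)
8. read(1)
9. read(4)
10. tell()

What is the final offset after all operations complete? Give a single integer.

Answer: 25

Derivation:
After 1 (seek(+3, CUR)): offset=3
After 2 (tell()): offset=3
After 3 (read(5)): returned '7YT0J', offset=8
After 4 (seek(25, SET)): offset=25
After 5 (read(1)): returned 'P', offset=26
After 6 (seek(-7, END)): offset=19
After 7 (read(1)): returned '0', offset=20
After 8 (read(1)): returned 'Y', offset=21
After 9 (read(4)): returned 'MO3O', offset=25
After 10 (tell()): offset=25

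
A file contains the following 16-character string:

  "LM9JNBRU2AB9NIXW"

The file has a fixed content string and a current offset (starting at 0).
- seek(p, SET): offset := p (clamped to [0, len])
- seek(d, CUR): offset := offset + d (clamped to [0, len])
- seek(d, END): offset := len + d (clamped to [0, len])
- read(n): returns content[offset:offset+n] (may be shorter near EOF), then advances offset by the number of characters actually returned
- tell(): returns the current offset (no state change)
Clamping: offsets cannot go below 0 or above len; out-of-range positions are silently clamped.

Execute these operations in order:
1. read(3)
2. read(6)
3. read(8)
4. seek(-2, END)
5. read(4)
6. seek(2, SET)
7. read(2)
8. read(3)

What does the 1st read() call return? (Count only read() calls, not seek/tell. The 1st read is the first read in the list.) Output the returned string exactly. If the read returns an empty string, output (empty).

After 1 (read(3)): returned 'LM9', offset=3
After 2 (read(6)): returned 'JNBRU2', offset=9
After 3 (read(8)): returned 'AB9NIXW', offset=16
After 4 (seek(-2, END)): offset=14
After 5 (read(4)): returned 'XW', offset=16
After 6 (seek(2, SET)): offset=2
After 7 (read(2)): returned '9J', offset=4
After 8 (read(3)): returned 'NBR', offset=7

Answer: LM9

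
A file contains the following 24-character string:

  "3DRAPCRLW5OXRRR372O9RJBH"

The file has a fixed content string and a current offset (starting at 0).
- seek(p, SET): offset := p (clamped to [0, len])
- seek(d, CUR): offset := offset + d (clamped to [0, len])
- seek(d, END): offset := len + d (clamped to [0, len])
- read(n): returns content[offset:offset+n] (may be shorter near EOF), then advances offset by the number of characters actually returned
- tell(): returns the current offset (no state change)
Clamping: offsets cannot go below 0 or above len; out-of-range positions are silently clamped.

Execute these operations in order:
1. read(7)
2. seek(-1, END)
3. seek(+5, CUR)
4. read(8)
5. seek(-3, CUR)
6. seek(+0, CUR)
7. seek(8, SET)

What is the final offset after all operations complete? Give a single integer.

Answer: 8

Derivation:
After 1 (read(7)): returned '3DRAPCR', offset=7
After 2 (seek(-1, END)): offset=23
After 3 (seek(+5, CUR)): offset=24
After 4 (read(8)): returned '', offset=24
After 5 (seek(-3, CUR)): offset=21
After 6 (seek(+0, CUR)): offset=21
After 7 (seek(8, SET)): offset=8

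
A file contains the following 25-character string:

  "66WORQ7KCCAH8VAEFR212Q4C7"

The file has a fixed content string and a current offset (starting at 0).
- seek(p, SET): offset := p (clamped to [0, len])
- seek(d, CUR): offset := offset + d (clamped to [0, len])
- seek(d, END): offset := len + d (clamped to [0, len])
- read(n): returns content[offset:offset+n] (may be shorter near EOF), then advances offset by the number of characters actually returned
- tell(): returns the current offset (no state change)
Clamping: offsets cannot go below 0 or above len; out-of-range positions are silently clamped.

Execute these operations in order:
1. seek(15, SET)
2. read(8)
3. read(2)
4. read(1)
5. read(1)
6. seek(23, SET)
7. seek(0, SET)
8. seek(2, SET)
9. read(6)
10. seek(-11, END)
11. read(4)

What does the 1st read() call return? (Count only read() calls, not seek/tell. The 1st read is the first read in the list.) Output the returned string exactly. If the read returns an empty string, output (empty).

Answer: EFR212Q4

Derivation:
After 1 (seek(15, SET)): offset=15
After 2 (read(8)): returned 'EFR212Q4', offset=23
After 3 (read(2)): returned 'C7', offset=25
After 4 (read(1)): returned '', offset=25
After 5 (read(1)): returned '', offset=25
After 6 (seek(23, SET)): offset=23
After 7 (seek(0, SET)): offset=0
After 8 (seek(2, SET)): offset=2
After 9 (read(6)): returned 'WORQ7K', offset=8
After 10 (seek(-11, END)): offset=14
After 11 (read(4)): returned 'AEFR', offset=18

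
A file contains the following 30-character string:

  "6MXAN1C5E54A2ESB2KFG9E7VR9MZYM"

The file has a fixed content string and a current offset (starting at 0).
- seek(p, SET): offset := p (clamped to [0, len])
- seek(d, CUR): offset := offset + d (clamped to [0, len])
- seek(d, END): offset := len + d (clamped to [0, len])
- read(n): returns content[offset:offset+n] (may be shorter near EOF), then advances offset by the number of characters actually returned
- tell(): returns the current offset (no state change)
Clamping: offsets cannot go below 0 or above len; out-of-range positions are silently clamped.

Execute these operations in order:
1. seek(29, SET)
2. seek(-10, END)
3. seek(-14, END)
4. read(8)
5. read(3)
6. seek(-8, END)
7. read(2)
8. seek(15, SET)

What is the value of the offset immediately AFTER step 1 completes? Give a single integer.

Answer: 29

Derivation:
After 1 (seek(29, SET)): offset=29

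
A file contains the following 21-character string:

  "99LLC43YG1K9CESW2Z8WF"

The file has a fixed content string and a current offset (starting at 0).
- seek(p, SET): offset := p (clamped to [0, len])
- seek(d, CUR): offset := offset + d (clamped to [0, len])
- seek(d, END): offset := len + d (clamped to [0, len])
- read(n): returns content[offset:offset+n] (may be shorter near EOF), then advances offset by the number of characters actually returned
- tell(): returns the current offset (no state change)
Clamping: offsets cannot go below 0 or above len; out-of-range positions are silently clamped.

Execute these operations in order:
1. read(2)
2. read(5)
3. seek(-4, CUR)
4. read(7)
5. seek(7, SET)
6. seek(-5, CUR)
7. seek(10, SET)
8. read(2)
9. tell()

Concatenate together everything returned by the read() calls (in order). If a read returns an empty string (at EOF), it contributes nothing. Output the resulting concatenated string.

Answer: 99LLC43LC43YG1K9

Derivation:
After 1 (read(2)): returned '99', offset=2
After 2 (read(5)): returned 'LLC43', offset=7
After 3 (seek(-4, CUR)): offset=3
After 4 (read(7)): returned 'LC43YG1', offset=10
After 5 (seek(7, SET)): offset=7
After 6 (seek(-5, CUR)): offset=2
After 7 (seek(10, SET)): offset=10
After 8 (read(2)): returned 'K9', offset=12
After 9 (tell()): offset=12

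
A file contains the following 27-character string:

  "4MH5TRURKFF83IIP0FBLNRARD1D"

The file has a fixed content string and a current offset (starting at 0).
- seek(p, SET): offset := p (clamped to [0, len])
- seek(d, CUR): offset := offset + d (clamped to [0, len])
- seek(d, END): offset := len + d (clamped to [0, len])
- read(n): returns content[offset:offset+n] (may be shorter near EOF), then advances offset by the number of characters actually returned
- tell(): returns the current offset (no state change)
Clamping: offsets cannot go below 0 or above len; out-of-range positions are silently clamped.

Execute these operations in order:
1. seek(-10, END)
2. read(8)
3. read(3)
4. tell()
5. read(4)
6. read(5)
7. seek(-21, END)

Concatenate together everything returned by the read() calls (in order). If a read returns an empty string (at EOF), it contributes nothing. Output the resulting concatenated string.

Answer: FBLNRARD1D

Derivation:
After 1 (seek(-10, END)): offset=17
After 2 (read(8)): returned 'FBLNRARD', offset=25
After 3 (read(3)): returned '1D', offset=27
After 4 (tell()): offset=27
After 5 (read(4)): returned '', offset=27
After 6 (read(5)): returned '', offset=27
After 7 (seek(-21, END)): offset=6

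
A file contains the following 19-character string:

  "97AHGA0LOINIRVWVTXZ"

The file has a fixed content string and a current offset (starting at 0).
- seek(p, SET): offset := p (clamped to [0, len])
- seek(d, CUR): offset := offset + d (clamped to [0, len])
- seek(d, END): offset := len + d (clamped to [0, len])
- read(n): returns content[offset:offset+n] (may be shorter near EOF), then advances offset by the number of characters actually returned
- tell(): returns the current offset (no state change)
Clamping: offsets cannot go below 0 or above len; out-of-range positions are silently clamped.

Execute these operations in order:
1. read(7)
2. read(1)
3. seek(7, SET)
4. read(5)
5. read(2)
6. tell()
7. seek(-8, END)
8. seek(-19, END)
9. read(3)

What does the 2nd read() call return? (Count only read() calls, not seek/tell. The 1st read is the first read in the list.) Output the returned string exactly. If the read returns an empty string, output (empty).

After 1 (read(7)): returned '97AHGA0', offset=7
After 2 (read(1)): returned 'L', offset=8
After 3 (seek(7, SET)): offset=7
After 4 (read(5)): returned 'LOINI', offset=12
After 5 (read(2)): returned 'RV', offset=14
After 6 (tell()): offset=14
After 7 (seek(-8, END)): offset=11
After 8 (seek(-19, END)): offset=0
After 9 (read(3)): returned '97A', offset=3

Answer: L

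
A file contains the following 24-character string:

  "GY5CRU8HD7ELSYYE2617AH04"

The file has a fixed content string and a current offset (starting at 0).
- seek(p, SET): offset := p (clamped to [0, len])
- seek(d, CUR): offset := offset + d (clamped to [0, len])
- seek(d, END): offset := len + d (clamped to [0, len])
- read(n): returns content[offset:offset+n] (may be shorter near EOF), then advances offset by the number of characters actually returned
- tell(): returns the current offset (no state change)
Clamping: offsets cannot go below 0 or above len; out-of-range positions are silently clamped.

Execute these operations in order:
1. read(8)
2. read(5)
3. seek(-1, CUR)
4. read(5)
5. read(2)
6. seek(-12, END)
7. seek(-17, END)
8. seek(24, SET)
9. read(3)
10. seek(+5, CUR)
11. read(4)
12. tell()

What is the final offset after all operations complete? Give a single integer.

After 1 (read(8)): returned 'GY5CRU8H', offset=8
After 2 (read(5)): returned 'D7ELS', offset=13
After 3 (seek(-1, CUR)): offset=12
After 4 (read(5)): returned 'SYYE2', offset=17
After 5 (read(2)): returned '61', offset=19
After 6 (seek(-12, END)): offset=12
After 7 (seek(-17, END)): offset=7
After 8 (seek(24, SET)): offset=24
After 9 (read(3)): returned '', offset=24
After 10 (seek(+5, CUR)): offset=24
After 11 (read(4)): returned '', offset=24
After 12 (tell()): offset=24

Answer: 24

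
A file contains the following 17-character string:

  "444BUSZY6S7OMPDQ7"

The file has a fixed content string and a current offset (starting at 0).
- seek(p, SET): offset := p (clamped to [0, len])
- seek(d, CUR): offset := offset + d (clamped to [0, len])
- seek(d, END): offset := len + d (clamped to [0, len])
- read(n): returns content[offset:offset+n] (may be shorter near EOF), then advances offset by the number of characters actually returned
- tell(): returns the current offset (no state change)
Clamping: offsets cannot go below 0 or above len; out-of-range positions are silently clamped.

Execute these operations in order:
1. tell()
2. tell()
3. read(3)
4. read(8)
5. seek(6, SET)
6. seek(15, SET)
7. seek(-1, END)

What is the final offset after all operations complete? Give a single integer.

Answer: 16

Derivation:
After 1 (tell()): offset=0
After 2 (tell()): offset=0
After 3 (read(3)): returned '444', offset=3
After 4 (read(8)): returned 'BUSZY6S7', offset=11
After 5 (seek(6, SET)): offset=6
After 6 (seek(15, SET)): offset=15
After 7 (seek(-1, END)): offset=16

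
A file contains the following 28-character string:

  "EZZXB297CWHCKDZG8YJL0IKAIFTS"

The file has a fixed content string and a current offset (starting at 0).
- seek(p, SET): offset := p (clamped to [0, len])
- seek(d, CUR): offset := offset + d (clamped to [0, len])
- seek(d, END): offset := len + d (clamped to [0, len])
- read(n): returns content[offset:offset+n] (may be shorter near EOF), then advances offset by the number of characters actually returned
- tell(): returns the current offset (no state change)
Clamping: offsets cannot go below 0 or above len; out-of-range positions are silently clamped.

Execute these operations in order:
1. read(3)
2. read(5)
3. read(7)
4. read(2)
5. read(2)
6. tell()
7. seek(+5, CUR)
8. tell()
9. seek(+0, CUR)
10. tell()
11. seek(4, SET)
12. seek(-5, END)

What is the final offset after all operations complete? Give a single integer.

After 1 (read(3)): returned 'EZZ', offset=3
After 2 (read(5)): returned 'XB297', offset=8
After 3 (read(7)): returned 'CWHCKDZ', offset=15
After 4 (read(2)): returned 'G8', offset=17
After 5 (read(2)): returned 'YJ', offset=19
After 6 (tell()): offset=19
After 7 (seek(+5, CUR)): offset=24
After 8 (tell()): offset=24
After 9 (seek(+0, CUR)): offset=24
After 10 (tell()): offset=24
After 11 (seek(4, SET)): offset=4
After 12 (seek(-5, END)): offset=23

Answer: 23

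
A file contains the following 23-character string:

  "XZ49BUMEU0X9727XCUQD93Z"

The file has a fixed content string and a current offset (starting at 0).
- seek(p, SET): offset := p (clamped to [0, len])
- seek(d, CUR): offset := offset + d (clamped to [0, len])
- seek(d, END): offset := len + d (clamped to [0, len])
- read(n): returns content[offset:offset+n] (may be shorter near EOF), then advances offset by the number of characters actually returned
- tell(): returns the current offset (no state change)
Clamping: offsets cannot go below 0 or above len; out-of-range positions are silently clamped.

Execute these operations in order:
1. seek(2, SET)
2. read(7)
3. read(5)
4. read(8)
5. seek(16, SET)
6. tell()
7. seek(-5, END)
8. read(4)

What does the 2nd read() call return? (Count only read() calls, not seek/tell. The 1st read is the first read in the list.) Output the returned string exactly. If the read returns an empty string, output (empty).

Answer: 0X972

Derivation:
After 1 (seek(2, SET)): offset=2
After 2 (read(7)): returned '49BUMEU', offset=9
After 3 (read(5)): returned '0X972', offset=14
After 4 (read(8)): returned '7XCUQD93', offset=22
After 5 (seek(16, SET)): offset=16
After 6 (tell()): offset=16
After 7 (seek(-5, END)): offset=18
After 8 (read(4)): returned 'QD93', offset=22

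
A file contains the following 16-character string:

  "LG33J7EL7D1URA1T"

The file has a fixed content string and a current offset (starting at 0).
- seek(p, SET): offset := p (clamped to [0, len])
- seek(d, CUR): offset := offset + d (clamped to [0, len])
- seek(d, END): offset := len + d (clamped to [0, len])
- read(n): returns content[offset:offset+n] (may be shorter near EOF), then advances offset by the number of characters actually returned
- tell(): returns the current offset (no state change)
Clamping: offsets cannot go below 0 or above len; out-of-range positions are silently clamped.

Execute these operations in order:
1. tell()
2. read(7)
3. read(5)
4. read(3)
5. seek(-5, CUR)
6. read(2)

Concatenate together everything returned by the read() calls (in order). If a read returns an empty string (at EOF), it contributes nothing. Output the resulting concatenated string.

After 1 (tell()): offset=0
After 2 (read(7)): returned 'LG33J7E', offset=7
After 3 (read(5)): returned 'L7D1U', offset=12
After 4 (read(3)): returned 'RA1', offset=15
After 5 (seek(-5, CUR)): offset=10
After 6 (read(2)): returned '1U', offset=12

Answer: LG33J7EL7D1URA11U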